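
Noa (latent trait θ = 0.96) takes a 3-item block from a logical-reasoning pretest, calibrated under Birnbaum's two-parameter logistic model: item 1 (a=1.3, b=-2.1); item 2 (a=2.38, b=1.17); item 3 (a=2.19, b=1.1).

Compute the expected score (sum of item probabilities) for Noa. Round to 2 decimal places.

P(θ) = 1 / (1 + exp(−a(θ − b)))
P_1 = 1/(1+e^{-3.9780}) = 0.9816
P_2 = 1/(1+e^{0.4998}) = 0.3776
P_3 = 1/(1+e^{0.3066}) = 0.4239
E[score] = 0.9816 + 0.3776 + 0.4239 = 1.7832

1.78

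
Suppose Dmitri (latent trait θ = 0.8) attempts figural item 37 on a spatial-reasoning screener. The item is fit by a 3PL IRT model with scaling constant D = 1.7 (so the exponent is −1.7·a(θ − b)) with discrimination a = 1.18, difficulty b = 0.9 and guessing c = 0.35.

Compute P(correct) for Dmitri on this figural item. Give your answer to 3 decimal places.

P(θ) = c + (1 − c) · 1 / (1 + exp(−D·a(θ − b)))
Exponent: 1.7 × 1.18 × (0.8 − 0.9) = -0.2006
1/(1 + e^{0.2006}) = 0.4500
P = 0.35 + 0.65 × 0.4500 = 0.6425

0.643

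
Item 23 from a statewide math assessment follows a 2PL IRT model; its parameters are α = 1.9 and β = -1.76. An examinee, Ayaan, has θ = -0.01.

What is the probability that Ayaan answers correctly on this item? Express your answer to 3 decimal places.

0.965

P(θ) = 1 / (1 + exp(−α(θ − β)))
Exponent: 1.9 × (-0.01 − (-1.76)) = 3.3250
1/(1 + e^{-3.3250}) = 0.9653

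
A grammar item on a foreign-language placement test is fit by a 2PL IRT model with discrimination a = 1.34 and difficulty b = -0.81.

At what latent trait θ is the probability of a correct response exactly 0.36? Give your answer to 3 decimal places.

-1.239

P(θ) = 1 / (1 + exp(−a(θ − b)))
logit = ln(0.3600/0.6400) = -0.5754
θ = b + logit/(a) = -0.81 + (-0.5754)/1.3400 = -1.2394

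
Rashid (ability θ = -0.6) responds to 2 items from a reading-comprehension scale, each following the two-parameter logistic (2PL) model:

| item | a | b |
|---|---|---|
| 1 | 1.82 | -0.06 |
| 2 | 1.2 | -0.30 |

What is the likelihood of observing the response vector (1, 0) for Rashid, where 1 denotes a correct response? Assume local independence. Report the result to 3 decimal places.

P(θ) = 1 / (1 + exp(−a(θ − b)))
P_1 = 1/(1+e^{0.9828}) = 0.2723
P_2 = 1/(1+e^{0.3600}) = 0.4110
L = P_1 × (1−P_2) = 0.2723 × 0.5890 = 0.16042

0.160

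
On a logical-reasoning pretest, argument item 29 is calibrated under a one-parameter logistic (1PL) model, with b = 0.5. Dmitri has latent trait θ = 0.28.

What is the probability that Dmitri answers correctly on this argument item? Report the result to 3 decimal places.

0.445

P(θ) = 1 / (1 + exp(−(θ − b)))
Exponent: (0.28 − 0.5) = -0.2200
1/(1 + e^{0.2200}) = 0.4452
P = 0.4452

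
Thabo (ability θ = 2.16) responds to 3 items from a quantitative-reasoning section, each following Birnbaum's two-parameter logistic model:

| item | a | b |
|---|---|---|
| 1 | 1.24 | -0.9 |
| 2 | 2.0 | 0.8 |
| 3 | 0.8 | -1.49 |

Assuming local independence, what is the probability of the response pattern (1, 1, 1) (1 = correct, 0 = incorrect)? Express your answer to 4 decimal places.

0.8706

P(θ) = 1 / (1 + exp(−a(θ − b)))
P_1 = 1/(1+e^{-3.7944}) = 0.9780
P_2 = 1/(1+e^{-2.7200}) = 0.9382
P_3 = 1/(1+e^{-2.9200}) = 0.9488
L = P_1 × P_2 × P_3 = 0.9780 × 0.9382 × 0.9488 = 0.87060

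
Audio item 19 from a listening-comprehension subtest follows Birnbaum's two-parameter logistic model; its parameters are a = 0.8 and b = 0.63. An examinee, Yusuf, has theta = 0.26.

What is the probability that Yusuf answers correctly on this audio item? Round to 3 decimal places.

P(theta) = 1 / (1 + exp(−a(theta − b)))
Exponent: 0.8 × (0.26 − 0.63) = -0.2960
1/(1 + e^{0.2960}) = 0.4265

0.427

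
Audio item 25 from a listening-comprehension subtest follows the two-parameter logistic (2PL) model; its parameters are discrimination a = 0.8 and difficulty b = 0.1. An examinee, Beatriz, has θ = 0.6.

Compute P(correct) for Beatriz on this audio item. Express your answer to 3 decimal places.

P(θ) = 1 / (1 + exp(−a(θ − b)))
Exponent: 0.8 × (0.6 − 0.1) = 0.4000
1/(1 + e^{-0.4000}) = 0.5987

0.599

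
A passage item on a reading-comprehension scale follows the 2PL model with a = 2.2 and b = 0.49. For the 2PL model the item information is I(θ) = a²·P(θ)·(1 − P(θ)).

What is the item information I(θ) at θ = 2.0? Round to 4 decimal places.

0.1627

P = 1/(1+e^{-3.3220}) = 0.9652
P(1−P) = 0.9652 × 0.0348 = 0.0336
I = a² × P(1−P) = 2.2² × 0.0336 = 0.16268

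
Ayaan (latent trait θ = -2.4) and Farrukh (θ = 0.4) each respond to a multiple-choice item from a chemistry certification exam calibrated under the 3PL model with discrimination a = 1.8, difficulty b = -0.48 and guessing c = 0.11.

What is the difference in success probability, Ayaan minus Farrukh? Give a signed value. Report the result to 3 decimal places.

P(θ) = c + (1 − c) · 1 / (1 + exp(−a(θ − b)))
P(Ayaan) = 0.1372  [exponent -3.4560]
P(Farrukh) = 0.8485  [exponent 1.5840]
Difference = 0.1372 − 0.8485 = -0.7113

-0.711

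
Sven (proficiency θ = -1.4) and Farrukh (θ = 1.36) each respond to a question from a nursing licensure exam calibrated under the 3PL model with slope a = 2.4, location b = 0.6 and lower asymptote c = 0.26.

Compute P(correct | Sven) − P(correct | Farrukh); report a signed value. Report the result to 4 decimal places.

-0.6311

P(θ) = c + (1 − c) · 1 / (1 + exp(−a(θ − b)))
P(Sven) = 0.2660  [exponent -4.8000]
P(Farrukh) = 0.8972  [exponent 1.8240]
Difference = 0.2660 − 0.8972 = -0.6311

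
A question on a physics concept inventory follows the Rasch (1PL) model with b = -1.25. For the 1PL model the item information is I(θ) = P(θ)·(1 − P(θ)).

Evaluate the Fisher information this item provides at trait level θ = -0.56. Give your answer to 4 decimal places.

0.2225

P = 1/(1+e^{-0.6900}) = 0.6660
P(1−P) = 0.6660 × 0.3340 = 0.2225
I = P(1−P) = 0.22245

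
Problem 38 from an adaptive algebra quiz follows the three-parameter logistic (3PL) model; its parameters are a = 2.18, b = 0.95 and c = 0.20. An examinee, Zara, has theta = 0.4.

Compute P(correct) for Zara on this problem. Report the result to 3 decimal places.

P(theta) = c + (1 − c) · 1 / (1 + exp(−a(theta − b)))
Exponent: 2.18 × (0.4 − 0.95) = -1.1990
1/(1 + e^{1.1990}) = 0.2317
P = 0.20 + 0.80 × 0.2317 = 0.3853

0.385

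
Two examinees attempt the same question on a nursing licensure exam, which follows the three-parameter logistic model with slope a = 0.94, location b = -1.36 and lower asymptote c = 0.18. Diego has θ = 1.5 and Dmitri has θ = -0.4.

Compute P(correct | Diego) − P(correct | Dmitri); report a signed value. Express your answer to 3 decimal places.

0.184

P(θ) = c + (1 − c) · 1 / (1 + exp(−a(θ − b)))
P(Diego) = 0.9478  [exponent 2.6884]
P(Dmitri) = 0.7634  [exponent 0.9024]
Difference = 0.9478 − 0.7634 = 0.1844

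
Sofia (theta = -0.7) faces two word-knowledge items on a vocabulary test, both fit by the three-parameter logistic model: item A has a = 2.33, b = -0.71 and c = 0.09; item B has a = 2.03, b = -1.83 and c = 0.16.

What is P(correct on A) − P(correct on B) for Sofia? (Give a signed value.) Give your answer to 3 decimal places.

P(theta) = c + (1 − c) · 1 / (1 + exp(−a(theta − b)))
P_A = 0.5503
P_B = 0.9230
P_A − P_B = -0.3727

-0.373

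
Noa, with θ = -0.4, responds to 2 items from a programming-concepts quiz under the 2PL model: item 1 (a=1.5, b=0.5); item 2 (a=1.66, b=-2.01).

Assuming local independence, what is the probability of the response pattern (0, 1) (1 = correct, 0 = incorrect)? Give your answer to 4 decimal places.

P(θ) = 1 / (1 + exp(−a(θ − b)))
P_1 = 1/(1+e^{1.3500}) = 0.2059
P_2 = 1/(1+e^{-2.6726}) = 0.9354
L = (1−P_1) × P_2 = 0.7941 × 0.9354 = 0.74282

0.7428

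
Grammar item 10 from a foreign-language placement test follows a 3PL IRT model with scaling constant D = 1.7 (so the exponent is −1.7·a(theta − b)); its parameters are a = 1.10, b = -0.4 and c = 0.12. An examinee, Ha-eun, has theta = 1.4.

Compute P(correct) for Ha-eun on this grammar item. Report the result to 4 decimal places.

0.9706

P(theta) = c + (1 − c) · 1 / (1 + exp(−D·a(theta − b)))
Exponent: 1.7 × 1.10 × (1.4 − (-0.4)) = 3.3660
1/(1 + e^{-3.3660}) = 0.9666
P = 0.12 + 0.88 × 0.9666 = 0.9706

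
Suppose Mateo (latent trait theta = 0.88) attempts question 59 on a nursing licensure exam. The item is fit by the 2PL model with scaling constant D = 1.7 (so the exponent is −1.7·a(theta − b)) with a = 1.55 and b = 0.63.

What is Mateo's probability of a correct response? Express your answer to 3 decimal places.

0.659

P(theta) = 1 / (1 + exp(−D·a(theta − b)))
Exponent: 1.7 × 1.55 × (0.88 − 0.63) = 0.6587
1/(1 + e^{-0.6587}) = 0.6590
P = 0.6590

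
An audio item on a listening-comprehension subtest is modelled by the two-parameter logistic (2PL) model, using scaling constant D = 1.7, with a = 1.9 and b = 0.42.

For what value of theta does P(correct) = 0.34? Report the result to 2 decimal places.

P(theta) = 1 / (1 + exp(−D·a(theta − b)))
logit = ln(0.3400/0.6600) = -0.6633
theta = b + logit/(1.7·a) = 0.42 + (-0.6633)/3.2300 = 0.2146

0.21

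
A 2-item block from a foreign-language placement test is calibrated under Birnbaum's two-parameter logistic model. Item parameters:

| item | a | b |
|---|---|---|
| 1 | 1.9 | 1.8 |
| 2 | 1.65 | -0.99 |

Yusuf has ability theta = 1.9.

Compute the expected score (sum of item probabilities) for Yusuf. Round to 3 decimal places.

1.539

P(theta) = 1 / (1 + exp(−a(theta − b)))
P_1 = 1/(1+e^{-0.1900}) = 0.5474
P_2 = 1/(1+e^{-4.7685}) = 0.9916
E[score] = 0.5474 + 0.9916 = 1.5389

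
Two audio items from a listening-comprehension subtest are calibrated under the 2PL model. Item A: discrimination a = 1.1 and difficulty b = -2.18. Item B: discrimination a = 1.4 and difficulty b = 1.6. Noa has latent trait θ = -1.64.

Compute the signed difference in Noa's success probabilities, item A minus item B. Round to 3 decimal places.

P(θ) = 1 / (1 + exp(−a(θ − b)))
P_A = 0.6443
P_B = 0.0106
P_A − P_B = 0.6337

0.634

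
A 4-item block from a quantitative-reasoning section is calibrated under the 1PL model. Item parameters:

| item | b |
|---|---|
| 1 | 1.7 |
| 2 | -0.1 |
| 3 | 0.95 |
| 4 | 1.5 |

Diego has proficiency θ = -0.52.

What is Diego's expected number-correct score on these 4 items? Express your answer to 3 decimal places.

0.799

P(θ) = 1 / (1 + exp(−(θ − b)))
P_1 = 1/(1+e^{2.2200}) = 0.0980
P_2 = 1/(1+e^{0.4200}) = 0.3965
P_3 = 1/(1+e^{1.4700}) = 0.1869
P_4 = 1/(1+e^{2.0200}) = 0.1171
E[score] = 0.0980 + 0.3965 + 0.1869 + 0.1171 = 0.7985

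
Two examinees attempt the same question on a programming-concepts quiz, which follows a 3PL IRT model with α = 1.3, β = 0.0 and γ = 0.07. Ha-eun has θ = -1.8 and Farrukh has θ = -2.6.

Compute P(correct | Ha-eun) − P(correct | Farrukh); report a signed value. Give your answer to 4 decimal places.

P(θ) = γ + (1 − γ) · 1 / (1 + exp(−α(θ − β)))
P(Ha-eun) = 0.1517  [exponent -2.3400]
P(Farrukh) = 0.1006  [exponent -3.3800]
Difference = 0.1517 − 0.1006 = 0.0511

0.0511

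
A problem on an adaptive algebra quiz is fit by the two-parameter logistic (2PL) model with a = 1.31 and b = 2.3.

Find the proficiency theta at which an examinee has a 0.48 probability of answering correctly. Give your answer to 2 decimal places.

P(theta) = 1 / (1 + exp(−a(theta − b)))
logit = ln(0.4800/0.5200) = -0.0800
theta = b + logit/(a) = 2.3 + (-0.0800)/1.3100 = 2.2389

2.24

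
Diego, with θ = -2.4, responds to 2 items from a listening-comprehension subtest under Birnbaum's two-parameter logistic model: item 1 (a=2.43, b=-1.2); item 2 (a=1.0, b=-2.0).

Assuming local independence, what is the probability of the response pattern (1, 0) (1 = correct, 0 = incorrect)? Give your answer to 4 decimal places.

0.0308

P(θ) = 1 / (1 + exp(−a(θ − b)))
P_1 = 1/(1+e^{2.9160}) = 0.0514
P_2 = 1/(1+e^{0.4000}) = 0.4013
L = P_1 × (1−P_2) = 0.0514 × 0.5987 = 0.03075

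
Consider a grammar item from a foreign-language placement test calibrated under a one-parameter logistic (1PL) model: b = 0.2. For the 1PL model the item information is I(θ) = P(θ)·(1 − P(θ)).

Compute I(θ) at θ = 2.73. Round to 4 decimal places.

P = 1/(1+e^{-2.5300}) = 0.9262
P(1−P) = 0.9262 × 0.0738 = 0.0683
I = P(1−P) = 0.06834

0.0683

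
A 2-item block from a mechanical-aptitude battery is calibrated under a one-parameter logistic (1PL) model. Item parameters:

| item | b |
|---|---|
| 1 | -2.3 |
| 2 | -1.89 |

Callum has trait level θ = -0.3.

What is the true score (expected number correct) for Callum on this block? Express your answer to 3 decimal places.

P(θ) = 1 / (1 + exp(−(θ − b)))
P_1 = 1/(1+e^{-2.0000}) = 0.8808
P_2 = 1/(1+e^{-1.5900}) = 0.8306
E[score] = 0.8808 + 0.8306 = 1.7114

1.711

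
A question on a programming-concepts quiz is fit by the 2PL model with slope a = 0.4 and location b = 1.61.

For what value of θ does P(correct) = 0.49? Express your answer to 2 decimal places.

P(θ) = 1 / (1 + exp(−a(θ − b)))
logit = ln(0.4900/0.5100) = -0.0400
θ = b + logit/(a) = 1.61 + (-0.0400)/0.4000 = 1.5100

1.51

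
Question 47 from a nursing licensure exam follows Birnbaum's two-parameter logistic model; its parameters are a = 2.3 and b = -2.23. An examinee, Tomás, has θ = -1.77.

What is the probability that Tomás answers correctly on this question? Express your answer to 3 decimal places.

P(θ) = 1 / (1 + exp(−a(θ − b)))
Exponent: 2.3 × (-1.77 − (-2.23)) = 1.0580
1/(1 + e^{-1.0580}) = 0.7423

0.742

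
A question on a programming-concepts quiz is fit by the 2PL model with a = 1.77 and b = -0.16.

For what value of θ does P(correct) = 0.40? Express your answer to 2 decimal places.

-0.39

P(θ) = 1 / (1 + exp(−a(θ − b)))
logit = ln(0.4000/0.6000) = -0.4055
θ = b + logit/(a) = -0.16 + (-0.4055)/1.7700 = -0.3891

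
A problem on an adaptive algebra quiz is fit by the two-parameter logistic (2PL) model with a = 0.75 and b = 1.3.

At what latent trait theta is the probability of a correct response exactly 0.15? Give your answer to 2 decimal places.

-1.01

P(theta) = 1 / (1 + exp(−a(theta − b)))
logit = ln(0.1500/0.8500) = -1.7346
theta = b + logit/(a) = 1.3 + (-1.7346)/0.7500 = -1.0128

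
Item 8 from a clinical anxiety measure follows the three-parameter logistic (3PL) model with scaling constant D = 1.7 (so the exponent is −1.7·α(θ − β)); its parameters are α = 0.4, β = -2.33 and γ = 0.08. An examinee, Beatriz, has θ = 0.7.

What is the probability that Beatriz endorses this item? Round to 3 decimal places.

P(θ) = γ + (1 − γ) · 1 / (1 + exp(−D·α(θ − β)))
Exponent: 1.7 × 0.4 × (0.7 − (-2.33)) = 2.0604
1/(1 + e^{-2.0604}) = 0.8870
P = 0.08 + 0.92 × 0.8870 = 0.8960

0.896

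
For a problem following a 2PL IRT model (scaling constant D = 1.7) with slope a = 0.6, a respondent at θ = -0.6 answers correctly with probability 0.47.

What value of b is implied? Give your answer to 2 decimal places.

-0.48

P(θ) = 1 / (1 + exp(−D·a(θ − b)))
logit(0.47) = ln(0.47/0.53) = -0.1201
b = θ − logit/(1.7·a) = -0.6 − (-0.1201)/1.0200 = -0.4822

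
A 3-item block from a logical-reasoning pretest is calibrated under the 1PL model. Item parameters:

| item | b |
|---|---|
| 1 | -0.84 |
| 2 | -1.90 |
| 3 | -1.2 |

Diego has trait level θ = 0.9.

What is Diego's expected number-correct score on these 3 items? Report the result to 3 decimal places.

2.684

P(θ) = 1 / (1 + exp(−(θ − b)))
P_1 = 1/(1+e^{-1.7400}) = 0.8507
P_2 = 1/(1+e^{-2.8000}) = 0.9427
P_3 = 1/(1+e^{-2.1000}) = 0.8909
E[score] = 0.8507 + 0.9427 + 0.8909 = 2.6843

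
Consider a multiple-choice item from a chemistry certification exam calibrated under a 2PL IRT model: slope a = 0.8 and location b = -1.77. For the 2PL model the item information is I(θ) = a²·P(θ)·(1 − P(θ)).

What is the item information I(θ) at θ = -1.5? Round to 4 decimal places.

P = 1/(1+e^{-0.2160}) = 0.5538
P(1−P) = 0.5538 × 0.4462 = 0.2471
I = a² × P(1−P) = 0.8² × 0.2471 = 0.15815

0.1581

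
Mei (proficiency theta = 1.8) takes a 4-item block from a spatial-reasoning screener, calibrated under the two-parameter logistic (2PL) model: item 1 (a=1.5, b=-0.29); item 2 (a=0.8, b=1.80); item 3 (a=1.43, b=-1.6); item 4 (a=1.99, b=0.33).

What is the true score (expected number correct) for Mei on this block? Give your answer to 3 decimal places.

P(theta) = 1 / (1 + exp(−a(theta − b)))
P_1 = 1/(1+e^{-3.1350}) = 0.9583
P_2 = 1/(1+e^{0.0000}) = 0.5000
P_3 = 1/(1+e^{-4.8620}) = 0.9923
P_4 = 1/(1+e^{-2.9253}) = 0.9491
E[score] = 0.9583 + 0.5000 + 0.9923 + 0.9491 = 3.3997

3.400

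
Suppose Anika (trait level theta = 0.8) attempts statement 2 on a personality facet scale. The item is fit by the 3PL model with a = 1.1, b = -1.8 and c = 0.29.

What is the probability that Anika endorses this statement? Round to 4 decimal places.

0.9615

P(theta) = c + (1 − c) · 1 / (1 + exp(−a(theta − b)))
Exponent: 1.1 × (0.8 − (-1.8)) = 2.8600
1/(1 + e^{-2.8600}) = 0.9458
P = 0.29 + 0.71 × 0.9458 = 0.9615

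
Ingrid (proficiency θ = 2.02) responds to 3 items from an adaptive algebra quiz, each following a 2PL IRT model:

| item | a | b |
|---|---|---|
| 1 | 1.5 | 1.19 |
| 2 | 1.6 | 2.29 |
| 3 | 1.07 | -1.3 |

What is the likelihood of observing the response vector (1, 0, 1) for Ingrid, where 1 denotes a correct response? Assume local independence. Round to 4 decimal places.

0.4577

P(θ) = 1 / (1 + exp(−a(θ − b)))
P_1 = 1/(1+e^{-1.2450}) = 0.7764
P_2 = 1/(1+e^{0.4320}) = 0.3936
P_3 = 1/(1+e^{-3.5524}) = 0.9721
L = P_1 × (1−P_2) × P_3 = 0.7764 × 0.6064 × 0.9721 = 0.45768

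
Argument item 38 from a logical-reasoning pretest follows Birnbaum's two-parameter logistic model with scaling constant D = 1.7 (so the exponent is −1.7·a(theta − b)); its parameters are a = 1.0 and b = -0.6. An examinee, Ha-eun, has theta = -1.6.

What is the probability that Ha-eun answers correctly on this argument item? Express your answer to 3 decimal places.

P(theta) = 1 / (1 + exp(−D·a(theta − b)))
Exponent: 1.7 × 1.0 × (-1.6 − (-0.6)) = -1.7000
1/(1 + e^{1.7000}) = 0.1545
P = 0.1545

0.154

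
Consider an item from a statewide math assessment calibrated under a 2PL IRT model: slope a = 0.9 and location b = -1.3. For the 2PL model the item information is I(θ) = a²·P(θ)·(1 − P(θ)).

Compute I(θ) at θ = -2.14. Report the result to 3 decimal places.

0.176

P = 1/(1+e^{0.7560}) = 0.3195
P(1−P) = 0.3195 × 0.6805 = 0.2174
I = a² × P(1−P) = 0.9² × 0.2174 = 0.17611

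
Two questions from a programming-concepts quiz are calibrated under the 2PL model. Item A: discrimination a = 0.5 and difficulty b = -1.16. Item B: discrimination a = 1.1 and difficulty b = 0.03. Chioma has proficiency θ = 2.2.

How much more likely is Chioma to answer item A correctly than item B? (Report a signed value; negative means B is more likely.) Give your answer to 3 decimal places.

P(θ) = 1 / (1 + exp(−a(θ − b)))
P_A = 0.8429
P_B = 0.9158
P_A − P_B = -0.0729

-0.073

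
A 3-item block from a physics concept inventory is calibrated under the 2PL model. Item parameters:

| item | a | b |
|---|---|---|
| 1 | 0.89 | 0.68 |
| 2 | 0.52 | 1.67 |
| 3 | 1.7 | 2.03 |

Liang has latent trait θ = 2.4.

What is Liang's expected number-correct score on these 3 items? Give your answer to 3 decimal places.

2.068

P(θ) = 1 / (1 + exp(−a(θ − b)))
P_1 = 1/(1+e^{-1.5308}) = 0.8221
P_2 = 1/(1+e^{-0.3796}) = 0.5938
P_3 = 1/(1+e^{-0.6290}) = 0.6523
E[score] = 0.8221 + 0.5938 + 0.6523 = 2.0682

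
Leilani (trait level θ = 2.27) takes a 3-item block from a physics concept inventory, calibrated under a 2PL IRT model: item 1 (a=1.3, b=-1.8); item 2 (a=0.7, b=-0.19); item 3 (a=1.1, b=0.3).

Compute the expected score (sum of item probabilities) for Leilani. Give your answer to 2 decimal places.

P(θ) = 1 / (1 + exp(−a(θ − b)))
P_1 = 1/(1+e^{-5.2910}) = 0.9950
P_2 = 1/(1+e^{-1.7220}) = 0.8484
P_3 = 1/(1+e^{-2.1670}) = 0.8972
E[score] = 0.9950 + 0.8484 + 0.8972 = 2.7406

2.74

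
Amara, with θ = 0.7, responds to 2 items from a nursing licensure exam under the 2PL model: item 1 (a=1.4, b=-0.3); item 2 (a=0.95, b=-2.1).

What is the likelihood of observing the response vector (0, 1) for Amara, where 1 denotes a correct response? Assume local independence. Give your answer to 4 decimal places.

0.1849

P(θ) = 1 / (1 + exp(−a(θ − b)))
P_1 = 1/(1+e^{-1.4000}) = 0.8022
P_2 = 1/(1+e^{-2.6600}) = 0.9346
L = (1−P_1) × P_2 = 0.1978 × 0.9346 = 0.18488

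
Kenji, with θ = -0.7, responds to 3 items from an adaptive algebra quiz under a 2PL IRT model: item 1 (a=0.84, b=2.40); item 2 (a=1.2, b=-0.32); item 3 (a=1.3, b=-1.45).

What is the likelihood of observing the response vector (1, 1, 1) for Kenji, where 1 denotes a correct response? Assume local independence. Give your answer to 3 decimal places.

0.019

P(θ) = 1 / (1 + exp(−a(θ − b)))
P_1 = 1/(1+e^{2.6040}) = 0.0689
P_2 = 1/(1+e^{0.4560}) = 0.3879
P_3 = 1/(1+e^{-0.9750}) = 0.7261
L = P_1 × P_2 × P_3 = 0.0689 × 0.3879 × 0.7261 = 0.01940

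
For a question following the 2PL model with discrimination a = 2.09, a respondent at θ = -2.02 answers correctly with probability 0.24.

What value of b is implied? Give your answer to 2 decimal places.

-1.47

P(θ) = 1 / (1 + exp(−a(θ − b)))
logit(0.24) = ln(0.24/0.76) = -1.1527
b = θ − logit/(a) = -2.02 − (-1.1527)/2.0900 = -1.4685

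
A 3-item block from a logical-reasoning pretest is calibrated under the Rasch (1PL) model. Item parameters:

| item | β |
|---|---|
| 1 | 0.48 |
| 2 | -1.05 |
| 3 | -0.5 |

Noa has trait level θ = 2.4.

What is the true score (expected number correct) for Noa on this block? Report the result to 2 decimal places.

2.79

P(θ) = 1 / (1 + exp(−(θ − β)))
P_1 = 1/(1+e^{-1.9200}) = 0.8721
P_2 = 1/(1+e^{-3.4500}) = 0.9692
P_3 = 1/(1+e^{-2.9000}) = 0.9478
E[score] = 0.8721 + 0.9692 + 0.9478 = 2.7892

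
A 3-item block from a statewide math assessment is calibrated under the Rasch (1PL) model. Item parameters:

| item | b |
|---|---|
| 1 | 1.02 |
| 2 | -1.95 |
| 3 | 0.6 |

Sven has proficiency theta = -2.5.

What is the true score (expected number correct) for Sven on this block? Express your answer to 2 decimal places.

P(theta) = 1 / (1 + exp(−(theta − b)))
P_1 = 1/(1+e^{3.5200}) = 0.0287
P_2 = 1/(1+e^{0.5500}) = 0.3659
P_3 = 1/(1+e^{3.1000}) = 0.0431
E[score] = 0.0287 + 0.3659 + 0.0431 = 0.4377

0.44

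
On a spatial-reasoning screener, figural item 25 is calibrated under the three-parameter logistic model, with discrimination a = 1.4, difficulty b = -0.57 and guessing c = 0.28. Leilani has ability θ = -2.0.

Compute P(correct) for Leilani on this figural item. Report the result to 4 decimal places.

P(θ) = c + (1 − c) · 1 / (1 + exp(−a(θ − b)))
Exponent: 1.4 × (-2.0 − (-0.57)) = -2.0020
1/(1 + e^{2.0020}) = 0.1190
P = 0.28 + 0.72 × 0.1190 = 0.3657

0.3657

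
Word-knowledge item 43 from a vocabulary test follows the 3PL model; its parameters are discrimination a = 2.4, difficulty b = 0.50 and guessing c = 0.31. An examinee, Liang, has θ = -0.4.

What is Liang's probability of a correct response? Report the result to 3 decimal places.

0.381

P(θ) = c + (1 − c) · 1 / (1 + exp(−a(θ − b)))
Exponent: 2.4 × (-0.4 − 0.50) = -2.1600
1/(1 + e^{2.1600}) = 0.1034
P = 0.31 + 0.69 × 0.1034 = 0.3813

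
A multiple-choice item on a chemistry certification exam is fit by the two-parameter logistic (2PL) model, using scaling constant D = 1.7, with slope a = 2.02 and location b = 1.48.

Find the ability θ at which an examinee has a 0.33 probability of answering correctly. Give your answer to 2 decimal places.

P(θ) = 1 / (1 + exp(−D·a(θ − b)))
logit = ln(0.3300/0.6700) = -0.7082
θ = b + logit/(1.7·a) = 1.48 + (-0.7082)/3.4340 = 1.2738

1.27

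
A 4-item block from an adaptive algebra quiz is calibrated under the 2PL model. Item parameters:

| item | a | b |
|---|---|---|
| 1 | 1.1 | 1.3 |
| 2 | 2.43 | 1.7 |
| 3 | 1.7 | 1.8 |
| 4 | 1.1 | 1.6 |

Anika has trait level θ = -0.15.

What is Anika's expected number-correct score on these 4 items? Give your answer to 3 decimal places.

0.342

P(θ) = 1 / (1 + exp(−a(θ − b)))
P_1 = 1/(1+e^{1.5950}) = 0.1687
P_2 = 1/(1+e^{4.4955}) = 0.0110
P_3 = 1/(1+e^{3.3150}) = 0.0351
P_4 = 1/(1+e^{1.9250}) = 0.1273
E[score] = 0.1687 + 0.0110 + 0.0351 + 0.1273 = 0.3421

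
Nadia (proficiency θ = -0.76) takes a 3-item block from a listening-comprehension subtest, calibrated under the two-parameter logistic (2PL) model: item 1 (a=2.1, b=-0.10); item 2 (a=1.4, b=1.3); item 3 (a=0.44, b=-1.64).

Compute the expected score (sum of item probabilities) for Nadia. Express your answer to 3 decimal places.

0.849

P(θ) = 1 / (1 + exp(−a(θ − b)))
P_1 = 1/(1+e^{1.3860}) = 0.2000
P_2 = 1/(1+e^{2.8840}) = 0.0530
P_3 = 1/(1+e^{-0.3872}) = 0.5956
E[score] = 0.2000 + 0.0530 + 0.5956 = 0.8486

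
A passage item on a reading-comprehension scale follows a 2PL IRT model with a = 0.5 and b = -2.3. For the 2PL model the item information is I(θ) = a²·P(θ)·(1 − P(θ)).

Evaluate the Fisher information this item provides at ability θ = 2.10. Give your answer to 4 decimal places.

P = 1/(1+e^{-2.2000}) = 0.9002
P(1−P) = 0.9002 × 0.0998 = 0.0898
I = a² × P(1−P) = 0.5² × 0.0898 = 0.02245

0.0225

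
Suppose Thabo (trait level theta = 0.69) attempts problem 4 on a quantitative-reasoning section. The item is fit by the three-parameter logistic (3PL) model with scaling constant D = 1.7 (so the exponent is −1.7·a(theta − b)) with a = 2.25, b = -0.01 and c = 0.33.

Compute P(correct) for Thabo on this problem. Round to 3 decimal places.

P(theta) = c + (1 − c) · 1 / (1 + exp(−D·a(theta − b)))
Exponent: 1.7 × 2.25 × (0.69 − (-0.01)) = 2.6775
1/(1 + e^{-2.6775}) = 0.9357
P = 0.33 + 0.67 × 0.9357 = 0.9569

0.957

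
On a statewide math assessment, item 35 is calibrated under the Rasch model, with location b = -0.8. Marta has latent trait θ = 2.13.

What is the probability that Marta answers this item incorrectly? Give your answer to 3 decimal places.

P(θ) = 1 / (1 + exp(−(θ − b)))
Exponent: (2.13 − (-0.8)) = 2.9300
1/(1 + e^{-2.9300}) = 0.9493
P = 0.9493
P(incorrect) = 1 − 0.9493 = 0.0507

0.051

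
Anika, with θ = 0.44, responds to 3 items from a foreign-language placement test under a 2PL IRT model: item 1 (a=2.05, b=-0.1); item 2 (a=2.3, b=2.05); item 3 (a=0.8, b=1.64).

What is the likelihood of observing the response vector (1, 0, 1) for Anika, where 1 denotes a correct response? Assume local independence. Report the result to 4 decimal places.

P(θ) = 1 / (1 + exp(−a(θ − b)))
P_1 = 1/(1+e^{-1.1070}) = 0.7516
P_2 = 1/(1+e^{3.7030}) = 0.0241
P_3 = 1/(1+e^{0.9600}) = 0.2769
L = P_1 × (1−P_2) × P_3 = 0.7516 × 0.9759 × 0.2769 = 0.20309

0.2031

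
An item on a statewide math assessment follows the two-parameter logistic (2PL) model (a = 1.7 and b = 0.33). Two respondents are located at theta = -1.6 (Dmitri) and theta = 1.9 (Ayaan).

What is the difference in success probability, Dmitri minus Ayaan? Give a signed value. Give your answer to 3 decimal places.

-0.899

P(theta) = 1 / (1 + exp(−a(theta − b)))
P(Dmitri) = 0.0362  [exponent -3.2810]
P(Ayaan) = 0.9352  [exponent 2.6690]
Difference = 0.0362 − 0.9352 = -0.8989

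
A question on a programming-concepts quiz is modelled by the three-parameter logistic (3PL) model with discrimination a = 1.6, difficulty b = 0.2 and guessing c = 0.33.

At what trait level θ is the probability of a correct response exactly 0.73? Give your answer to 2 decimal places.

0.45

P(θ) = c + (1 − c) · 1 / (1 + exp(−a(θ − b)))
Remove guessing floor: (0.73 − 0.33)/(1 − 0.33) = 0.5970
logit = ln(0.5970/0.4030) = 0.3930
θ = b + logit/(a) = 0.2 + 0.3930/1.6000 = 0.4457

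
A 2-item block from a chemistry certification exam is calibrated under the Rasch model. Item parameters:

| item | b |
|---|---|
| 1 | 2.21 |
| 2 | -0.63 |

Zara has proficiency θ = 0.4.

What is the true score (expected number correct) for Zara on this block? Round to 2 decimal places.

0.88

P(θ) = 1 / (1 + exp(−(θ − b)))
P_1 = 1/(1+e^{1.8100}) = 0.1406
P_2 = 1/(1+e^{-1.0300}) = 0.7369
E[score] = 0.1406 + 0.7369 = 0.8776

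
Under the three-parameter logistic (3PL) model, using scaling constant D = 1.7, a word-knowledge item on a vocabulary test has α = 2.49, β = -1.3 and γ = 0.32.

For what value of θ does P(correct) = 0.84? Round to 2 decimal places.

P(θ) = γ + (1 − γ) · 1 / (1 + exp(−D·α(θ − β)))
Remove guessing floor: (0.84 − 0.32)/(1 − 0.32) = 0.7647
logit = ln(0.7647/0.2353) = 1.1787
θ = β + logit/(1.7·α) = -1.3 + 1.1787/4.2330 = -1.0216

-1.02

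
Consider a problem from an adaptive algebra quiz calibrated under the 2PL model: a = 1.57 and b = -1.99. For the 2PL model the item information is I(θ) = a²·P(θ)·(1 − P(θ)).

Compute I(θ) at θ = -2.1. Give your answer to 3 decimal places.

0.612

P = 1/(1+e^{0.1727}) = 0.4569
P(1−P) = 0.4569 × 0.5431 = 0.2481
I = a² × P(1−P) = 1.57² × 0.2481 = 0.61165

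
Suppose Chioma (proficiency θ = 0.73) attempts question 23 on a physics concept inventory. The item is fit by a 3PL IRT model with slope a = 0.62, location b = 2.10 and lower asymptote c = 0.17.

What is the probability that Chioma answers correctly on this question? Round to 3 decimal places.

0.419

P(θ) = c + (1 − c) · 1 / (1 + exp(−a(θ − b)))
Exponent: 0.62 × (0.73 − 2.10) = -0.8494
1/(1 + e^{0.8494}) = 0.2996
P = 0.17 + 0.83 × 0.2996 = 0.4186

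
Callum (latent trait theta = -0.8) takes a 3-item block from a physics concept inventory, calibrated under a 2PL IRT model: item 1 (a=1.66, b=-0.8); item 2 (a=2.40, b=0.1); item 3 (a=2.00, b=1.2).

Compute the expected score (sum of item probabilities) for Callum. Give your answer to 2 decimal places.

P(theta) = 1 / (1 + exp(−a(theta − b)))
P_1 = 1/(1+e^{0.0000}) = 0.5000
P_2 = 1/(1+e^{2.1600}) = 0.1034
P_3 = 1/(1+e^{4.0000}) = 0.0180
E[score] = 0.5000 + 0.1034 + 0.0180 = 0.6214

0.62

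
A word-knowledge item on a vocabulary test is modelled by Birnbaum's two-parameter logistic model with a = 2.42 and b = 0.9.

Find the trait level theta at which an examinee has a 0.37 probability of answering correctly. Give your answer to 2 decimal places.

0.68

P(theta) = 1 / (1 + exp(−a(theta − b)))
logit = ln(0.3700/0.6300) = -0.5322
theta = b + logit/(a) = 0.9 + (-0.5322)/2.4200 = 0.6801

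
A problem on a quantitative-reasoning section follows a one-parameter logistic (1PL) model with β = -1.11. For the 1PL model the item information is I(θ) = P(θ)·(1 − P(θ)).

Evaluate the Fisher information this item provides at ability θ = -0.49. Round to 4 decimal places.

P = 1/(1+e^{-0.6200}) = 0.6502
P(1−P) = 0.6502 × 0.3498 = 0.2274
I = P(1−P) = 0.22743

0.2274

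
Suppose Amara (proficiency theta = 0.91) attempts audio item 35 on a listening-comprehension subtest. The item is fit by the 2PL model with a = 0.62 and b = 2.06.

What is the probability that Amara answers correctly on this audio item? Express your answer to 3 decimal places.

P(theta) = 1 / (1 + exp(−a(theta − b)))
Exponent: 0.62 × (0.91 − 2.06) = -0.7130
1/(1 + e^{0.7130}) = 0.3289

0.329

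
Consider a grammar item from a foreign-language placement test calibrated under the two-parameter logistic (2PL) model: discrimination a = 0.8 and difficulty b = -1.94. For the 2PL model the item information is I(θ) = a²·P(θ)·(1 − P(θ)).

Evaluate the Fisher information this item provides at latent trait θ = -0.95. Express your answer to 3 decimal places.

P = 1/(1+e^{-0.7920}) = 0.6883
P(1−P) = 0.6883 × 0.3117 = 0.2146
I = a² × P(1−P) = 0.8² × 0.2146 = 0.13732

0.137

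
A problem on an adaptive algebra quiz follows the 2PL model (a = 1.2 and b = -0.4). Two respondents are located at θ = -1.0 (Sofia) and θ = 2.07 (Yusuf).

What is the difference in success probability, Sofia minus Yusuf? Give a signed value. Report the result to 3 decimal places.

-0.624

P(θ) = 1 / (1 + exp(−a(θ − b)))
P(Sofia) = 0.3274  [exponent -0.7200]
P(Yusuf) = 0.9509  [exponent 2.9640]
Difference = 0.3274 − 0.9509 = -0.6235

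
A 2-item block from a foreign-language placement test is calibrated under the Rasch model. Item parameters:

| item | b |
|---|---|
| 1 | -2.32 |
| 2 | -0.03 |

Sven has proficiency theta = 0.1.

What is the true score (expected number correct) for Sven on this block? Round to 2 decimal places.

1.45

P(theta) = 1 / (1 + exp(−(theta − b)))
P_1 = 1/(1+e^{-2.4200}) = 0.9183
P_2 = 1/(1+e^{-0.1300}) = 0.5325
E[score] = 0.9183 + 0.5325 = 1.4508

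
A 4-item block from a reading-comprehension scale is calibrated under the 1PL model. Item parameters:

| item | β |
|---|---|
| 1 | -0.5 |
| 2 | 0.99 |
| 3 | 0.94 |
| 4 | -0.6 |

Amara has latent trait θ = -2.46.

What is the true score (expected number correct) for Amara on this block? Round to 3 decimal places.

P(θ) = 1 / (1 + exp(−(θ − β)))
P_1 = 1/(1+e^{1.9600}) = 0.1235
P_2 = 1/(1+e^{3.4500}) = 0.0308
P_3 = 1/(1+e^{3.4000}) = 0.0323
P_4 = 1/(1+e^{1.8600}) = 0.1347
E[score] = 0.1235 + 0.0308 + 0.0323 + 0.1347 = 0.3212

0.321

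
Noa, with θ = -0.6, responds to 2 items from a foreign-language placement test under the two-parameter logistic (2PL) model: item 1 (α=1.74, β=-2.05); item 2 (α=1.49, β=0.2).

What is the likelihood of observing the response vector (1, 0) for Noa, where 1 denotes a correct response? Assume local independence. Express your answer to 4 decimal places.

P(θ) = 1 / (1 + exp(−α(θ − β)))
P_1 = 1/(1+e^{-2.5230}) = 0.9257
P_2 = 1/(1+e^{1.1920}) = 0.2329
L = P_1 × (1−P_2) = 0.9257 × 0.7671 = 0.71013

0.7101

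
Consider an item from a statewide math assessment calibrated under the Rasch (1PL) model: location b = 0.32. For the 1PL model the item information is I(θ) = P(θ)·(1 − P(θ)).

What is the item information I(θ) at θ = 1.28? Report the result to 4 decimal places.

P = 1/(1+e^{-0.9600}) = 0.7231
P(1−P) = 0.7231 × 0.2769 = 0.2002
I = P(1−P) = 0.20022

0.2002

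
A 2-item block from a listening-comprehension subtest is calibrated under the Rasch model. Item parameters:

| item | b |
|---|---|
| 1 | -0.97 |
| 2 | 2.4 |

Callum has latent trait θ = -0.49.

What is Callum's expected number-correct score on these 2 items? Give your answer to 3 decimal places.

0.670

P(θ) = 1 / (1 + exp(−(θ − b)))
P_1 = 1/(1+e^{-0.4800}) = 0.6177
P_2 = 1/(1+e^{2.8900}) = 0.0527
E[score] = 0.6177 + 0.0527 = 0.6704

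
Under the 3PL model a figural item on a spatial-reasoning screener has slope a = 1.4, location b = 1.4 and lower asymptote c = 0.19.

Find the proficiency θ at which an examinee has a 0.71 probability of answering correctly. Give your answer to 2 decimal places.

P(θ) = c + (1 − c) · 1 / (1 + exp(−a(θ − b)))
Remove guessing floor: (0.71 − 0.19)/(1 − 0.19) = 0.6420
logit = ln(0.6420/0.3580) = 0.5839
θ = b + logit/(a) = 1.4 + 0.5839/1.4000 = 1.8171

1.82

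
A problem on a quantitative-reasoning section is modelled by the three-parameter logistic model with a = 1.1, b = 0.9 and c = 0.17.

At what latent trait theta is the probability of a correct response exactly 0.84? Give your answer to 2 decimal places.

2.20

P(theta) = c + (1 − c) · 1 / (1 + exp(−a(theta − b)))
Remove guessing floor: (0.84 − 0.17)/(1 − 0.17) = 0.8072
logit = ln(0.8072/0.1928) = 1.4321
theta = b + logit/(a) = 0.9 + 1.4321/1.1000 = 2.2019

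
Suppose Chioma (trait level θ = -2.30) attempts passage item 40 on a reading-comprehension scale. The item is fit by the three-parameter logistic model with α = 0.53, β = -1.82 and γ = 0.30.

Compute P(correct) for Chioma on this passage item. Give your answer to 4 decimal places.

P(θ) = γ + (1 − γ) · 1 / (1 + exp(−α(θ − β)))
Exponent: 0.53 × (-2.30 − (-1.82)) = -0.2544
1/(1 + e^{0.2544}) = 0.4367
P = 0.30 + 0.70 × 0.4367 = 0.6057

0.6057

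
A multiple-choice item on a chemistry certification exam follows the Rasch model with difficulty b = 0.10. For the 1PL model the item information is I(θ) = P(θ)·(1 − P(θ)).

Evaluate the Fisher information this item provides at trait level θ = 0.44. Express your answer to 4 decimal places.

P = 1/(1+e^{-0.3400}) = 0.5842
P(1−P) = 0.5842 × 0.4158 = 0.2429
I = P(1−P) = 0.24291

0.2429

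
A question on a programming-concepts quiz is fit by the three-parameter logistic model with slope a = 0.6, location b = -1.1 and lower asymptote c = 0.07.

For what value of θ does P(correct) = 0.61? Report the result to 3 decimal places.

P(θ) = c + (1 − c) · 1 / (1 + exp(−a(θ − b)))
Remove guessing floor: (0.61 − 0.07)/(1 − 0.07) = 0.5806
logit = ln(0.5806/0.4194) = 0.3254
θ = b + logit/(a) = -1.1 + 0.3254/0.6000 = -0.5576

-0.558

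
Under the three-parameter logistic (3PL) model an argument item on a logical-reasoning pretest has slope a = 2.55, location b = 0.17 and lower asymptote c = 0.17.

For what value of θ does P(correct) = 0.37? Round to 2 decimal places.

P(θ) = c + (1 − c) · 1 / (1 + exp(−a(θ − b)))
Remove guessing floor: (0.37 − 0.17)/(1 − 0.17) = 0.2410
logit = ln(0.2410/0.7590) = -1.1474
θ = b + logit/(a) = 0.17 + (-1.1474)/2.5500 = -0.2800

-0.28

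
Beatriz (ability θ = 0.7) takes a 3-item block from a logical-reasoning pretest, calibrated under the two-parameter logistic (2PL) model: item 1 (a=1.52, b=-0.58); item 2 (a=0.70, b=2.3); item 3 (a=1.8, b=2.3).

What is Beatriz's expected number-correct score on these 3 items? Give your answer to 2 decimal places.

1.17

P(θ) = 1 / (1 + exp(−a(θ − b)))
P_1 = 1/(1+e^{-1.9456}) = 0.8750
P_2 = 1/(1+e^{1.1200}) = 0.2460
P_3 = 1/(1+e^{2.8800}) = 0.0532
E[score] = 0.8750 + 0.2460 + 0.0532 = 1.1741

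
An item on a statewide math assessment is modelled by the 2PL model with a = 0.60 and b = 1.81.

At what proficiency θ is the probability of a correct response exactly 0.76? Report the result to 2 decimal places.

3.73

P(θ) = 1 / (1 + exp(−a(θ − b)))
logit = ln(0.7600/0.2400) = 1.1527
θ = b + logit/(a) = 1.81 + 1.1527/0.6000 = 3.7311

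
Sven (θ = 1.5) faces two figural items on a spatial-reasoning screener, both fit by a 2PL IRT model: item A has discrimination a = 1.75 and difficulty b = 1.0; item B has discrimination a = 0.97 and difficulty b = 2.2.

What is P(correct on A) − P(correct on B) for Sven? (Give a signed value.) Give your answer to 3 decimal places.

P(θ) = 1 / (1 + exp(−a(θ − b)))
P_A = 0.7058
P_B = 0.3365
P_A − P_B = 0.3693

0.369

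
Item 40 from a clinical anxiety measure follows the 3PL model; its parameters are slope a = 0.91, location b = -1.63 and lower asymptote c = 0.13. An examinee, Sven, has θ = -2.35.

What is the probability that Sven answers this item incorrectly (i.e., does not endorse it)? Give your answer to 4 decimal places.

0.5726

P(θ) = c + (1 − c) · 1 / (1 + exp(−a(θ − b)))
Exponent: 0.91 × (-2.35 − (-1.63)) = -0.6552
1/(1 + e^{0.6552}) = 0.3418
P = 0.13 + 0.87 × 0.3418 = 0.4274
P(incorrect) = 1 − 0.4274 = 0.5726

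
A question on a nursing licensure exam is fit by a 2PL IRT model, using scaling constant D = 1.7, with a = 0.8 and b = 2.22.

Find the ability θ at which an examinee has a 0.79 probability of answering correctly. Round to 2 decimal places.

P(θ) = 1 / (1 + exp(−D·a(θ − b)))
logit = ln(0.7900/0.2100) = 1.3249
θ = b + logit/(1.7·a) = 2.22 + 1.3249/1.3600 = 3.1942

3.19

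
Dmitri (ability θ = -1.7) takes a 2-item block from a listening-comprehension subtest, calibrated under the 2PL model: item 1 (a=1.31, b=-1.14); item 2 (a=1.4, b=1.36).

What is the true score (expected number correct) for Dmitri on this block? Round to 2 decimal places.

P(θ) = 1 / (1 + exp(−a(θ − b)))
P_1 = 1/(1+e^{0.7336}) = 0.3244
P_2 = 1/(1+e^{4.2840}) = 0.0136
E[score] = 0.3244 + 0.0136 = 0.3380

0.34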